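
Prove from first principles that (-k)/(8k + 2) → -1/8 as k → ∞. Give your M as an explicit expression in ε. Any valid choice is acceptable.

Fix ε > 0. For k ≥ 1, |(-k)/(8k + 2) + 1/8| = |2|/(8(8k + 2)) = 2/(8(8k + 2)).
Since 8k + 2 ≥ 8k for k ≥ 1, this is ≤ 2/(8·8k) = (1/32)/k.
So |(-k)/(8k + 2) + 1/8| < ε whenever k > (1/32)/ε.
Take M = (1/32)/ε. If k > M then |(-k)/(8k + 2) + 1/8| ≤ (1/32)/k < ε.

M = (1/32)/ε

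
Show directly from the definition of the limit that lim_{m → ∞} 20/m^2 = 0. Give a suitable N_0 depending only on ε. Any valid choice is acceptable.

Let ε > 0. For m ≥ 1, |20/m^2 − 0| = 20/m^2.
20/m^2 < ε ⇔ m^2 > 20/ε ⇔ m > (20/ε)^{1/2}.
Take N_0 = (20/ε)^{1/2}. Then m > N_0 implies 20/m^2 < ε.

N_0 = (20/ε)^{1/2}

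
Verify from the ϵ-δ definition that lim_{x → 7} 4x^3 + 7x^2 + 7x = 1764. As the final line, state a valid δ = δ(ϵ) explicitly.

δ = min(1, ϵ/788)

Let ϵ > 0. We want δ > 0 such that 0 < |x − 7| < δ implies |(4x^3 + 7x^2 + 7x) − 1764| < ϵ.
(4x^3 + 7x^2 + 7x) − 1764 = 4x^3 + 7x^2 + 7x - 1764 = (x − 7)(4x^2 + 35x + 252).
So |(4x^3 + 7x^2 + 7x) − 1764| = |x − 7|·|4x^2 + 35x + 252|.
Require δ ≤ 1. Then |x − 7| < 1 gives |x| < 8, and by the triangle inequality |4x^2 + 35x + 252| ≤ 4·8^2 + 35·8 + 252 = 788.
Hence |(4x^3 + 7x^2 + 7x) − 1764| ≤ 788|x − 7| < ϵ provided |x − 7| < ϵ/788.
Choosing δ = min(1, ϵ/788) ensures both conditions, hence |(4x^3 + 7x^2 + 7x) − 1764| < ϵ.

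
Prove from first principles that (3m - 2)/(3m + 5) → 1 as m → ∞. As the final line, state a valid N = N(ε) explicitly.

N = (7/3)/ε

Let ε > 0. For m ≥ 1, |(3m - 2)/(3m + 5) − 1| = |-21|/(3(3m + 5)) = 21/(3(3m + 5)).
Since 3m + 5 ≥ 3m for m ≥ 1, this is ≤ 21/(3·3m) = (7/3)/m.
So |(3m - 2)/(3m + 5) − 1| < ε whenever m > (7/3)/ε.
Take N = (7/3)/ε. If m > N then |(3m - 2)/(3m + 5) − 1| ≤ (7/3)/m < ε.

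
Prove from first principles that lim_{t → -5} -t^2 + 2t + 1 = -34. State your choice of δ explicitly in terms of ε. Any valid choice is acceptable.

δ = min(2, ε/14)

Suppose ε > 0. We want δ > 0 such that 0 < |t + 5| < δ implies |(-t^2 + 2t + 1) + 34| < ε.
(-t^2 + 2t + 1) + 34 = -t^2 + 2t + 35 = (t + 5)(-t + 7).
So |(-t^2 + 2t + 1) + 34| = |t + 5|·|-t + 7|.
Require δ ≤ 2. Then |t + 5| < 2 gives |t| < 7, and by the triangle inequality |-t + 7| ≤ 7 + 7 = 14.
Hence |(-t^2 + 2t + 1) + 34| ≤ 14|t + 5| < ε provided |t + 5| < ε/14.
Take δ = min(2, ε/14). Then 0 < |t + 5| < δ gives both |t + 5| < 2 and |t + 5| < ε/14, so |(-t^2 + 2t + 1) + 34| < ε.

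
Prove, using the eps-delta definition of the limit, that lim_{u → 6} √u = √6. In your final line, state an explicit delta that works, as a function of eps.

delta = min(6, √6·eps)

Suppose eps > 0. We want delta > 0 such that 0 < |u − 6| < delta implies |√u − √6| < eps.
Rationalise: √u − √6 = (u − 6)/(√u + √6), so |√u − √6| = |u − 6|/(√u + √6).
Restrict delta ≤ 6 so that |u − 6| < 6 forces u > 0, and then √u + √6 > √6.
Hence |√u − √6| < |u − 6|/√6, which is < eps once |u − 6| < √6·eps.
Take delta = min(6, √6·eps). If 0 < |u − 6| < delta then u > 0 and |√u − √6| < |u − 6|/√6 < eps.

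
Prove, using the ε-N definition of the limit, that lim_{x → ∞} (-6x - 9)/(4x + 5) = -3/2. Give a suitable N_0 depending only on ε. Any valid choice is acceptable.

N_0 = (3/8)/ε

Let ε > 0. We seek N_0 > 0 such that x > N_0 implies |(-6x - 9)/(4x + 5) + 3/2| < ε.
(-6x - 9)/(4x + 5) + 3/2 = (4(-6x - 9) − (-6)(4x + 5)) / (4(4x + 5)) = -6/(4(4x + 5)).
For x > 0 we have 4x + 5 > 4x, so |(-6x - 9)/(4x + 5) + 3/2| = 6/(4(4x + 5)) < 6/(4·4x) = (3/8)/x.
Thus |(-6x - 9)/(4x + 5) + 3/2| < ε whenever x > (3/8)/ε.
Take N_0 = (3/8)/ε. If x > N_0 then |(-6x - 9)/(4x + 5) + 3/2| < (3/8)/x < ε.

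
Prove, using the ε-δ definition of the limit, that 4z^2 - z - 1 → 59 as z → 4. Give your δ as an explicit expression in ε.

Fix ε > 0. We want δ > 0 such that 0 < |z − 4| < δ implies |(4z^2 - z - 1) − 59| < ε.
(4z^2 - z - 1) − 59 = 4z^2 - z - 60 = (z − 4)(4z + 15).
So |(4z^2 - z - 1) − 59| = |z − 4|·|4z + 15|.
Assume first that |z − 4| < 1, so |z| < 5. Then |4z + 15| ≤ 4·5 + 15 = 35.
Hence |(4z^2 - z - 1) − 59| ≤ 35|z − 4| < ε provided |z − 4| < ε/35.
Choosing δ = min(1, ε/35) ensures both conditions, hence |(4z^2 - z - 1) − 59| < ε.

δ = min(1, ε/35)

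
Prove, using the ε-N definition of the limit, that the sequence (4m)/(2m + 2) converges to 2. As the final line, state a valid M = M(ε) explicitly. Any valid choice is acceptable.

Fix ε > 0. For m ≥ 1, |(4m)/(2m + 2) − 2| = |-8|/(2(2m + 2)) = 8/(2(2m + 2)).
Since 2m + 2 ≥ 2m for m ≥ 1, this is ≤ 8/(2·2m) = 2/m.
So |(4m)/(2m + 2) − 2| < ε whenever m > 2/ε.
Take M = 2/ε. If m > M then |(4m)/(2m + 2) − 2| ≤ 2/m < ε.

M = 2/ε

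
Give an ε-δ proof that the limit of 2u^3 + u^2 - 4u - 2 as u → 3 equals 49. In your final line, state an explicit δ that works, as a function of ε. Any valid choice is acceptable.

Let ε > 0. We want δ > 0 such that 0 < |u − 3| < δ implies |(2u^3 + u^2 - 4u - 2) − 49| < ε.
(2u^3 + u^2 - 4u - 2) − 49 = 2u^3 + u^2 - 4u - 51 = (u − 3)(2u^2 + 7u + 17).
So |(2u^3 + u^2 - 4u - 2) − 49| = |u − 3|·|2u^2 + 7u + 17|.
Require δ ≤ 2. Then |u − 3| < 2 gives |u| < 5, and by the triangle inequality |2u^2 + 7u + 17| ≤ 2·5^2 + 7·5 + 17 = 102.
Hence |(2u^3 + u^2 - 4u - 2) − 49| ≤ 102|u − 3| < ε provided |u − 3| < ε/102.
Choosing δ = min(2, ε/102) ensures both conditions, hence |(2u^3 + u^2 - 4u - 2) − 49| < ε.

δ = min(2, ε/102)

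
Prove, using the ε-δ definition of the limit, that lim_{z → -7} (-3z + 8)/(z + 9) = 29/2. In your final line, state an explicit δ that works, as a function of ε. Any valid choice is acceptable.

Fix ε > 0. We want δ > 0 with 0 < |z + 7| < δ ⇒ |(-3z + 8)/(z + 9) − (29/2)| < ε.
Combining over a common denominator, (-3z + 8)/(z + 9) − (29/2) = [(-3z + 8)·2 − 29·(z + 9)] / [2·(z + 9)] = -35(z + 7) / (2(z + 9)).
So |(-3z + 8)/(z + 9) − (29/2)| = 35|z + 7| / (2·|z + 9|).
Restrict δ ≤ 1. Then |z + 7| < 1 gives |z + 9| = |(z + 7) + 2| ≥ 2 − 1 = 1.
Hence |(-3z + 8)/(z + 9) − (29/2)| < 35|z + 7|/(2·1) = (35/2)|z + 7|, which is < ε once |z + 7| < (2/35)ε.
Take δ = min(1, (2/35)ε). Then 0 < |z + 7| < δ forces both bounds, so |(-3z + 8)/(z + 9) − (29/2)| < ε.

δ = min(1, (2/35)ε)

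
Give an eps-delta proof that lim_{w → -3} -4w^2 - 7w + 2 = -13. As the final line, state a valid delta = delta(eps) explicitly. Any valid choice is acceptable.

delta = min(1, eps/21)

Fix eps > 0. We want delta > 0 such that 0 < |w + 3| < delta implies |(-4w^2 - 7w + 2) + 13| < eps.
(-4w^2 - 7w + 2) + 13 = -4w^2 - 7w + 15 = (w + 3)(-4w + 5).
So |(-4w^2 - 7w + 2) + 13| = |w + 3|·|-4w + 5|.
Require delta ≤ 1. Then |w + 3| < 1 gives |w| < 4, and by the triangle inequality |-4w + 5| ≤ 4·4 + 5 = 21.
Hence |(-4w^2 - 7w + 2) + 13| ≤ 21|w + 3| < eps provided |w + 3| < eps/21.
Take delta = min(1, eps/21). Then 0 < |w + 3| < delta gives both |w + 3| < 1 and |w + 3| < eps/21, so |(-4w^2 - 7w + 2) + 13| < eps.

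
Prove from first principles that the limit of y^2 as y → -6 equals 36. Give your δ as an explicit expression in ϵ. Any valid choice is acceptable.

δ = min(1, ϵ/13)

Suppose ϵ > 0. We seek δ > 0 with 0 < |y + 6| < δ ⇒ |y^2 − 36| < ϵ.
Factor: y^2 − 36 = (y + 6)(y - 6), so |y^2 − 36| = |y + 6|·|y - 6|.
Impose δ ≤ 1 so that |y| < 7; then |y - 6| ≤ 13.
Hence |y^2 − 36| ≤ 13|y + 6|, which is < ϵ once |y + 6| < ϵ/13.
Take δ = min(1, ϵ/13). If 0 < |y + 6| < δ then both bounds hold and |y^2 − 36| ≤ 13|y + 6| < 13·(ϵ/13) = ϵ.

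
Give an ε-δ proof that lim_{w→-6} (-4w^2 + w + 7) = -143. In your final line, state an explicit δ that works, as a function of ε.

Let ε > 0. We want δ > 0 such that 0 < |w + 6| < δ implies |(-4w^2 + w + 7) + 143| < ε.
(-4w^2 + w + 7) + 143 = -4w^2 + w + 150 = (w + 6)(-4w + 25).
So |(-4w^2 + w + 7) + 143| = |w + 6|·|-4w + 25|.
Assume first that |w + 6| < 1, so |w| < 7. Then |-4w + 25| ≤ 4·7 + 25 = 53.
Hence |(-4w^2 + w + 7) + 143| ≤ 53|w + 6| < ε provided |w + 6| < ε/53.
Take δ = min(1, ε/53). Then 0 < |w + 6| < δ gives both |w + 6| < 1 and |w + 6| < ε/53, so |(-4w^2 + w + 7) + 143| < ε.

δ = min(1, ε/53)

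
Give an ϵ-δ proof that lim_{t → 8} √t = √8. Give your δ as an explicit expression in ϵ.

δ = min(8, √8·ϵ)

Fix ϵ > 0. We want δ > 0 such that 0 < |t − 8| < δ implies |√t − √8| < ϵ.
Rationalise: √t − √8 = (t − 8)/(√t + √8), so |√t − √8| = |t − 8|/(√t + √8).
Restrict δ ≤ 8 so that |t − 8| < 8 forces t > 0, and then √t + √8 > √8.
Hence |√t − √8| < |t − 8|/√8, which is < ϵ once |t − 8| < √8·ϵ.
Take δ = min(8, √8·ϵ). If 0 < |t − 8| < δ then t > 0 and |√t − √8| < |t − 8|/√8 < ϵ.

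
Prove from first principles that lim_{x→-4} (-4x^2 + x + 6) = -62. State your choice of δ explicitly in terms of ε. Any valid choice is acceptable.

δ = min(1, ε/37)

Suppose ε > 0. We want δ > 0 such that 0 < |x + 4| < δ implies |(-4x^2 + x + 6) + 62| < ε.
(-4x^2 + x + 6) + 62 = -4x^2 + x + 68 = (x + 4)(-4x + 17).
So |(-4x^2 + x + 6) + 62| = |x + 4|·|-4x + 17|.
Require δ ≤ 1. Then |x + 4| < 1 gives |x| < 5, and by the triangle inequality |-4x + 17| ≤ 4·5 + 17 = 37.
Hence |(-4x^2 + x + 6) + 62| ≤ 37|x + 4| < ε provided |x + 4| < ε/37.
Choosing δ = min(1, ε/37) ensures both conditions, hence |(-4x^2 + x + 6) + 62| < ε.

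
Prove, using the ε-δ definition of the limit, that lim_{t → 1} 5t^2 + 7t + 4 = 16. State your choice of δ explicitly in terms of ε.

δ = min(1, ε/22)

Suppose ε > 0. We want δ > 0 such that 0 < |t − 1| < δ implies |(5t^2 + 7t + 4) − 16| < ε.
(5t^2 + 7t + 4) − 16 = 5t^2 + 7t - 12 = (t − 1)(5t + 12).
So |(5t^2 + 7t + 4) − 16| = |t − 1|·|5t + 12|.
Require δ ≤ 1. Then |t − 1| < 1 gives |t| < 2, and by the triangle inequality |5t + 12| ≤ 5·2 + 12 = 22.
Hence |(5t^2 + 7t + 4) − 16| ≤ 22|t − 1| < ε provided |t − 1| < ε/22.
Take δ = min(1, ε/22). Then 0 < |t − 1| < δ gives both |t − 1| < 1 and |t − 1| < ε/22, so |(5t^2 + 7t + 4) − 16| < ε.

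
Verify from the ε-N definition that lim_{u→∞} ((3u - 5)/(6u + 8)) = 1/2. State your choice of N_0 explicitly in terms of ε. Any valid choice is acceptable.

Let ε > 0 be given. We seek N_0 > 0 such that u > N_0 implies |(3u - 5)/(6u + 8) − (1/2)| < ε.
(3u - 5)/(6u + 8) − (1/2) = (6(3u - 5) − 3(6u + 8)) / (6(6u + 8)) = -54/(6(6u + 8)).
For u > 0 we have 6u + 8 > 6u, so |(3u - 5)/(6u + 8) − (1/2)| = 54/(6(6u + 8)) < 54/(6·6u) = (3/2)/u.
Thus |(3u - 5)/(6u + 8) − (1/2)| < ε whenever u > (3/2)/ε.
Take N_0 = (3/2)/ε. If u > N_0 then |(3u - 5)/(6u + 8) − (1/2)| < (3/2)/u < ε.

N_0 = (3/2)/ε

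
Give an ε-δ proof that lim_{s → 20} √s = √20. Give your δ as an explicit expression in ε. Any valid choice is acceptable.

Fix ε > 0. We want δ > 0 such that 0 < |s − 20| < δ implies |√s − √20| < ε.
Rationalise: √s − √20 = (s − 20)/(√s + √20), so |√s − √20| = |s − 20|/(√s + √20).
Restrict δ ≤ 20 so that |s − 20| < 20 forces s > 0, and then √s + √20 > √20.
Hence |√s − √20| < |s − 20|/√20, which is < ε once |s − 20| < √20·ε.
Take δ = min(20, √20·ε). If 0 < |s − 20| < δ then s > 0 and |√s − √20| < |s − 20|/√20 < ε.

δ = min(20, √20·ε)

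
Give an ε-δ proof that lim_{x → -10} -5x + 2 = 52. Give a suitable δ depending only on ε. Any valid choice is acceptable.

δ = ε/5

Let ε > 0. We need δ > 0 so that 0 < |x + 10| < δ implies |(-5x + 2) − 52| < ε.
Since (-5x + 2) − 52 = -5(x + 10), we have |(-5x + 2) − 52| = 5|x + 10|.
So 5|x + 10| < ε exactly when |x + 10| < ε/5.
Take δ = ε/5. If 0 < |x + 10| < δ then |(-5x + 2) − 52| = 5|x + 10| < 5·(ε/5) = ε.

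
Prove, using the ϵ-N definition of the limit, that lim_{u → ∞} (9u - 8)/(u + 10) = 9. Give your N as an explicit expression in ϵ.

N = 98/ϵ

Fix ϵ > 0. We seek N > 0 such that u > N implies |(9u - 8)/(u + 10) − 9| < ϵ.
(9u - 8)/(u + 10) − 9 = ((9u - 8) − 9(u + 10)) / ((u + 10)) = -98/((u + 10)).
For u > 0 we have u + 10 > u, so |(9u - 8)/(u + 10) − 9| = 98/((u + 10)) < 98/(u) = 98/u.
Thus |(9u - 8)/(u + 10) − 9| < ϵ whenever u > 98/ϵ.
Take N = 98/ϵ. If u > N then |(9u - 8)/(u + 10) − 9| < 98/u < ϵ.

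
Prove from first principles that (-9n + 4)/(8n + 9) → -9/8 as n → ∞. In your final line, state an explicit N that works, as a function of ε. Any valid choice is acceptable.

N = (113/64)/ε

Let ε > 0 be given. For n ≥ 1, |(-9n + 4)/(8n + 9) + 9/8| = |113|/(8(8n + 9)) = 113/(8(8n + 9)).
Since 8n + 9 ≥ 8n for n ≥ 1, this is ≤ 113/(8·8n) = (113/64)/n.
So |(-9n + 4)/(8n + 9) + 9/8| < ε whenever n > (113/64)/ε.
Take N = (113/64)/ε. If n > N then |(-9n + 4)/(8n + 9) + 9/8| ≤ (113/64)/n < ε.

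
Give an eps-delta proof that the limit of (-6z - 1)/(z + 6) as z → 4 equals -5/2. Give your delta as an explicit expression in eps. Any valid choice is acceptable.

Fix eps > 0. We want delta > 0 with 0 < |z − 4| < delta ⇒ |(-6z - 1)/(z + 6) + 5/2| < eps.
Combining over a common denominator, (-6z - 1)/(z + 6) + 5/2 = [(-6z - 1)·10 − (-25)·(z + 6)] / [10·(z + 6)] = -35(z − 4) / (10(z + 6)).
So |(-6z - 1)/(z + 6) + 5/2| = 35|z − 4| / (10·|z + 6|).
Require delta ≤ 5, so |z + 6| ≥ |10| − |z − 4| > 10 − 5 = 5.
Hence |(-6z - 1)/(z + 6) + 5/2| < 35|z − 4|/(10·5) = (7/10)|z − 4|, which is < eps once |z − 4| < (10/7)eps.
Take delta = min(5, (10/7)eps). Then 0 < |z − 4| < delta forces both bounds, so |(-6z - 1)/(z + 6) + 5/2| < eps.

delta = min(5, (10/7)eps)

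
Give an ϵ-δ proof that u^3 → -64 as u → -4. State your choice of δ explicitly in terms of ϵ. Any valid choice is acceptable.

δ = min(1, ϵ/61)

Fix ϵ > 0. We seek δ > 0 with 0 < |u + 4| < δ ⇒ |u^3 + 64| < ϵ.
Factor: u^3 + 64 = (u + 4)(u^2 - 4u + 16), so |u^3 + 64| = |u + 4|·|u^2 - 4u + 16|.
Restrict δ ≤ 1. Then |u + 4| < 1 gives |u| < 5, so by the triangle inequality |u^2 - 4u + 16| ≤ 5^2 + 4·5 + 16 = 61.
Hence |u^3 + 64| ≤ 61|u + 4|, which is < ϵ once |u + 4| < ϵ/61.
Take δ = min(1, ϵ/61). If 0 < |u + 4| < δ then both bounds hold and |u^3 + 64| ≤ 61|u + 4| < 61·(ϵ/61) = ϵ.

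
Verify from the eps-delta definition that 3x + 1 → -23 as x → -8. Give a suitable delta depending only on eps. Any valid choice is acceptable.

delta = eps/3

Suppose eps > 0. We need delta > 0 so that 0 < |x + 8| < delta implies |(3x + 1) + 23| < eps.
Since (3x + 1) + 23 = 3(x + 8), we have |(3x + 1) + 23| = 3|x + 8|.
So 3|x + 8| < eps exactly when |x + 8| < eps/3.
Take delta = eps/3. If 0 < |x + 8| < delta then |(3x + 1) + 23| = 3|x + 8| < 3·(eps/3) = eps.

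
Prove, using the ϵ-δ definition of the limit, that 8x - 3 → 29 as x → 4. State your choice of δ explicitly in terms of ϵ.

δ = ϵ/8

Let ϵ > 0. We need δ > 0 so that 0 < |x − 4| < δ implies |(8x - 3) − 29| < ϵ.
|(8x - 3) − 29| = |8x - 32| = 8|x − 4|.
Thus it suffices that |x − 4| < ϵ/8.
Take δ = ϵ/8. If 0 < |x − 4| < δ then |(8x - 3) − 29| = 8|x − 4| < 8·(ϵ/8) = ϵ.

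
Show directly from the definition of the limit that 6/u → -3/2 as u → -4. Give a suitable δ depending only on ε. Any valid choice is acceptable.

Let ε > 0 be given. We seek δ > 0 such that 0 < |u + 4| < δ implies |6/u + 3/2| < ε.
|6/u + 3/2| = 6·|-4 − u|/(4·|u|) = 6|u + 4|/(4|u|).
Restrict δ ≤ 2. Then |u + 4| < 2 gives |u| > 2, so 4|u| > 8.
Then |6/u + 3/2| < 6|u + 4|/8, which is < ε when |u + 4| < (4/3)ε.
Take δ = min(2, (4/3)ε). Then 0 < |u + 4| < δ gives both |u + 4| < 2 and |u + 4| < (4/3)ε, so |6/u + 3/2| < ε.

δ = min(2, (4/3)ε)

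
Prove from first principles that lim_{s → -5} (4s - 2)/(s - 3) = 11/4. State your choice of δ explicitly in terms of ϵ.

δ = min(4, (16/5)ϵ)

Fix ϵ > 0. We want δ > 0 with 0 < |s + 5| < δ ⇒ |(4s - 2)/(s - 3) − (11/4)| < ϵ.
Combining over a common denominator, (4s - 2)/(s - 3) − (11/4) = [(4s - 2)·(-8) − (-22)·(s - 3)] / [(-8)·(s - 3)] = -10(s + 5) / ((-8)(s - 3)).
So |(4s - 2)/(s - 3) − (11/4)| = 10|s + 5| / (8·|s − 3|).
Require δ ≤ 4, so |s − 3| ≥ |-8| − |s + 5| > 8 − 4 = 4.
Hence |(4s - 2)/(s - 3) − (11/4)| < 10|s + 5|/(8·4) = (5/16)|s + 5|, which is < ϵ once |s + 5| < (16/5)ϵ.
Take δ = min(4, (16/5)ϵ). Then 0 < |s + 5| < δ forces both bounds, so |(4s - 2)/(s - 3) − (11/4)| < ϵ.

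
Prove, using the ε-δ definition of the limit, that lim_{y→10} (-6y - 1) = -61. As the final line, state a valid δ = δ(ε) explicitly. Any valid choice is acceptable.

Suppose ε > 0. We need δ > 0 so that 0 < |y − 10| < δ implies |(-6y - 1) + 61| < ε.
Since (-6y - 1) + 61 = -6(y − 10), we have |(-6y - 1) + 61| = 6|y − 10|.
Thus it suffices that |y − 10| < ε/6.
Take δ = ε/6. If 0 < |y − 10| < δ then |(-6y - 1) + 61| = 6|y − 10| < 6·(ε/6) = ε.

δ = ε/6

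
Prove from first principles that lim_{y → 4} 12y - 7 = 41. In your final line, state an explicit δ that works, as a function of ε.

Let ε > 0 be given. We need δ > 0 so that 0 < |y − 4| < δ implies |(12y - 7) − 41| < ε.
Since (12y - 7) − 41 = 12(y − 4), we have |(12y - 7) − 41| = 12|y − 4|.
So 12|y − 4| < ε exactly when |y − 4| < ε/12.
Take δ = ε/12. If 0 < |y − 4| < δ then |(12y - 7) − 41| = 12|y − 4| < 12·(ε/12) = ε.

δ = ε/12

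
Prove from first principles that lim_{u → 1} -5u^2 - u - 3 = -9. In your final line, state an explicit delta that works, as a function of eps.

delta = min(1, eps/16)

Fix eps > 0. We want delta > 0 such that 0 < |u − 1| < delta implies |(-5u^2 - u - 3) + 9| < eps.
(-5u^2 - u - 3) + 9 = -5u^2 - u + 6 = (u − 1)(-5u - 6).
So |(-5u^2 - u - 3) + 9| = |u − 1|·|-5u - 6|.
Assume first that |u − 1| < 1, so |u| < 2. Then |-5u - 6| ≤ 5·2 + 6 = 16.
Hence |(-5u^2 - u - 3) + 9| ≤ 16|u − 1| < eps provided |u − 1| < eps/16.
Take delta = min(1, eps/16). Then 0 < |u − 1| < delta gives both |u − 1| < 1 and |u − 1| < eps/16, so |(-5u^2 - u - 3) + 9| < eps.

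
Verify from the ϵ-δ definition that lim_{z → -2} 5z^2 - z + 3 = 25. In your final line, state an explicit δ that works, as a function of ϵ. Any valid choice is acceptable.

Fix ϵ > 0. We want δ > 0 such that 0 < |z + 2| < δ implies |(5z^2 - z + 3) − 25| < ϵ.
(5z^2 - z + 3) − 25 = 5z^2 - z - 22 = (z + 2)(5z - 11).
So |(5z^2 - z + 3) − 25| = |z + 2|·|5z - 11|.
Require δ ≤ 2. Then |z + 2| < 2 gives |z| < 4, and by the triangle inequality |5z - 11| ≤ 5·4 + 11 = 31.
Hence |(5z^2 - z + 3) − 25| ≤ 31|z + 2| < ϵ provided |z + 2| < ϵ/31.
Take δ = min(2, ϵ/31). Then 0 < |z + 2| < δ gives both |z + 2| < 2 and |z + 2| < ϵ/31, so |(5z^2 - z + 3) − 25| < ϵ.

δ = min(2, ϵ/31)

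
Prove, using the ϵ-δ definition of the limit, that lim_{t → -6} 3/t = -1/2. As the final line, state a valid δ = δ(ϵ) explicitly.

Fix ϵ > 0. We seek δ > 0 such that 0 < |t + 6| < δ implies |3/t + 1/2| < ϵ.
|3/t + 1/2| = 3·|-6 − t|/(6·|t|) = 3|t + 6|/(6|t|).
Require δ ≤ 3 so that |t| > 6 − 3 = 3, hence 6|t| > 18.
Then |3/t + 1/2| < 3|t + 6|/18, which is < ϵ when |t + 6| < 6ϵ.
Take δ = min(3, 6ϵ). Then 0 < |t + 6| < δ gives both |t + 6| < 3 and |t + 6| < 6ϵ, so |3/t + 1/2| < ϵ.

δ = min(3, 6ϵ)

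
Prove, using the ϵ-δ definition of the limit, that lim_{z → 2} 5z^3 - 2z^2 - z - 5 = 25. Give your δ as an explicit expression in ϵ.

Fix ϵ > 0. We want δ > 0 such that 0 < |z − 2| < δ implies |(5z^3 - 2z^2 - z - 5) − 25| < ϵ.
(5z^3 - 2z^2 - z - 5) − 25 = 5z^3 - 2z^2 - z - 30 = (z − 2)(5z^2 + 8z + 15).
So |(5z^3 - 2z^2 - z - 5) − 25| = |z − 2|·|5z^2 + 8z + 15|.
Assume first that |z − 2| < 1, so |z| < 3. Then |5z^2 + 8z + 15| ≤ 5·3^2 + 8·3 + 15 = 84.
Hence |(5z^3 - 2z^2 - z - 5) − 25| ≤ 84|z − 2| < ϵ provided |z − 2| < ϵ/84.
Take δ = min(1, ϵ/84). Then 0 < |z − 2| < δ gives both |z − 2| < 1 and |z − 2| < ϵ/84, so |(5z^3 - 2z^2 - z - 5) − 25| < ϵ.

δ = min(1, ϵ/84)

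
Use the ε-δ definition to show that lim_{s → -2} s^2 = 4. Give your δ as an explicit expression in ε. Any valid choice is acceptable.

Fix ε > 0. We seek δ > 0 with 0 < |s + 2| < δ ⇒ |s^2 − 4| < ε.
Factor: s^2 − 4 = (s + 2)(s - 2), so |s^2 − 4| = |s + 2|·|s - 2|.
Impose δ ≤ 1 so that |s| < 3; then |s - 2| ≤ 5.
Hence |s^2 − 4| ≤ 5|s + 2|, which is < ε once |s + 2| < ε/5.
Take δ = min(1, ε/5). If 0 < |s + 2| < δ then both bounds hold and |s^2 − 4| ≤ 5|s + 2| < 5·(ε/5) = ε.

δ = min(1, ε/5)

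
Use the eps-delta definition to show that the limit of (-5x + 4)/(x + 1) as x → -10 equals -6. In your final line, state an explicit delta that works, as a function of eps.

Suppose eps > 0. We want delta > 0 with 0 < |x + 10| < delta ⇒ |(-5x + 4)/(x + 1) + 6| < eps.
Combining over a common denominator, (-5x + 4)/(x + 1) + 6 = [(-5x + 4)·(-9) − 54·(x + 1)] / [(-9)·(x + 1)] = -9(x + 10) / ((-9)(x + 1)).
So |(-5x + 4)/(x + 1) + 6| = 9|x + 10| / (9·|x + 1|).
Require delta ≤ 9/2, so |x + 1| ≥ |-9| − |x + 10| > 9 − 9/2 = 9/2.
Hence |(-5x + 4)/(x + 1) + 6| < 9|x + 10|/(9·(9/2)) = (2/9)|x + 10|, which is < eps once |x + 10| < (9/2)eps.
Take delta = min(9/2, (9/2)eps). Then 0 < |x + 10| < delta forces both bounds, so |(-5x + 4)/(x + 1) + 6| < eps.

delta = min(9/2, (9/2)eps)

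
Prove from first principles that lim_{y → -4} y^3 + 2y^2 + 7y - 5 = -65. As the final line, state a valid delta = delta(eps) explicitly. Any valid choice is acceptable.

delta = min(1, eps/50)

Fix eps > 0. We want delta > 0 such that 0 < |y + 4| < delta implies |(y^3 + 2y^2 + 7y - 5) + 65| < eps.
(y^3 + 2y^2 + 7y - 5) + 65 = y^3 + 2y^2 + 7y + 60 = (y + 4)(y^2 - 2y + 15).
So |(y^3 + 2y^2 + 7y - 5) + 65| = |y + 4|·|y^2 - 2y + 15|.
Assume first that |y + 4| < 1, so |y| < 5. Then |y^2 - 2y + 15| ≤ 5^2 + 2·5 + 15 = 50.
Hence |(y^3 + 2y^2 + 7y - 5) + 65| ≤ 50|y + 4| < eps provided |y + 4| < eps/50.
Take delta = min(1, eps/50). Then 0 < |y + 4| < delta gives both |y + 4| < 1 and |y + 4| < eps/50, so |(y^3 + 2y^2 + 7y - 5) + 65| < eps.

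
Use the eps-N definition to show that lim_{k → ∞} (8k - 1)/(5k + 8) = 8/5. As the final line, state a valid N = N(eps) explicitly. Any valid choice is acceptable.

Let eps > 0. For k ≥ 1, |(8k - 1)/(5k + 8) − (8/5)| = |-69|/(5(5k + 8)) = 69/(5(5k + 8)).
Since 5k + 8 ≥ 5k for k ≥ 1, this is ≤ 69/(5·5k) = (69/25)/k.
So |(8k - 1)/(5k + 8) − (8/5)| < eps whenever k > (69/25)/eps.
Take N = (69/25)/eps. If k > N then |(8k - 1)/(5k + 8) − (8/5)| ≤ (69/25)/k < eps.

N = (69/25)/eps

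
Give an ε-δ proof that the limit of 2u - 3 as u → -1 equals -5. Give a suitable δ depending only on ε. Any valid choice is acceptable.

Suppose ε > 0. We need δ > 0 so that 0 < |u + 1| < δ implies |(2u - 3) + 5| < ε.
|(2u - 3) + 5| = |2u + 2| = 2|u + 1|.
So 2|u + 1| < ε exactly when |u + 1| < ε/2.
Take δ = ε/2. If 0 < |u + 1| < δ then |(2u - 3) + 5| = 2|u + 1| < 2·(ε/2) = ε.

δ = ε/2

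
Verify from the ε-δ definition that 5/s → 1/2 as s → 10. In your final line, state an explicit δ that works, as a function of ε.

δ = min(5, 10ε)

Let ε > 0. We seek δ > 0 such that 0 < |s − 10| < δ implies |5/s − (1/2)| < ε.
|5/s − (1/2)| = 5·|10 − s|/(10·|s|) = 5|s − 10|/(10|s|).
Restrict δ ≤ 5. Then |s − 10| < 5 gives |s| > 5, so 10|s| > 50.
Then |5/s − (1/2)| < 5|s − 10|/50, which is < ε when |s − 10| < 10ε.
Take δ = min(5, 10ε). Then 0 < |s − 10| < δ gives both |s − 10| < 5 and |s − 10| < 10ε, so |5/s − (1/2)| < ε.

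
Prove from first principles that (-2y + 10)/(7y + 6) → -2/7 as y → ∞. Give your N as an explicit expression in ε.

Fix ε > 0. We seek N > 0 such that y > N implies |(-2y + 10)/(7y + 6) + 2/7| < ε.
(-2y + 10)/(7y + 6) + 2/7 = (7(-2y + 10) − (-2)(7y + 6)) / (7(7y + 6)) = 82/(7(7y + 6)).
For y > 0 we have 7y + 6 > 7y, so |(-2y + 10)/(7y + 6) + 2/7| = 82/(7(7y + 6)) < 82/(7·7y) = (82/49)/y.
Thus |(-2y + 10)/(7y + 6) + 2/7| < ε whenever y > (82/49)/ε.
Take N = (82/49)/ε. If y > N then |(-2y + 10)/(7y + 6) + 2/7| < (82/49)/y < ε.

N = (82/49)/ε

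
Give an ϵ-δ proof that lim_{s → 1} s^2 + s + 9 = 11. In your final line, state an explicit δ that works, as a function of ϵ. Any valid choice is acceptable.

Suppose ϵ > 0. We want δ > 0 such that 0 < |s − 1| < δ implies |(s^2 + s + 9) − 11| < ϵ.
(s^2 + s + 9) − 11 = s^2 + s - 2 = (s − 1)(s + 2).
So |(s^2 + s + 9) − 11| = |s − 1|·|s + 2|.
Assume first that |s − 1| < 1, so |s| < 2. Then |s + 2| ≤ 2 + 2 = 4.
Hence |(s^2 + s + 9) − 11| ≤ 4|s − 1| < ϵ provided |s − 1| < ϵ/4.
Choosing δ = min(1, ϵ/4) ensures both conditions, hence |(s^2 + s + 9) − 11| < ϵ.

δ = min(1, ϵ/4)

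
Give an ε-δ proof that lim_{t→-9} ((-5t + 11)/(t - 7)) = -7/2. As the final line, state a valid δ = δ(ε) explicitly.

Fix ε > 0. We want δ > 0 with 0 < |t + 9| < δ ⇒ |(-5t + 11)/(t - 7) + 7/2| < ε.
Combining over a common denominator, (-5t + 11)/(t - 7) + 7/2 = [(-5t + 11)·(-16) − 56·(t - 7)] / [(-16)·(t - 7)] = 24(t + 9) / ((-16)(t - 7)).
So |(-5t + 11)/(t - 7) + 7/2| = 24|t + 9| / (16·|t − 7|).
Restrict δ ≤ 8. Then |t + 9| < 8 gives |t − 7| = |(t + 9) + (-16)| ≥ 16 − 8 = 8.
Hence |(-5t + 11)/(t - 7) + 7/2| < 24|t + 9|/(16·8) = (3/16)|t + 9|, which is < ε once |t + 9| < (16/3)ε.
Take δ = min(8, (16/3)ε). Then 0 < |t + 9| < δ forces both bounds, so |(-5t + 11)/(t - 7) + 7/2| < ε.

δ = min(8, (16/3)ε)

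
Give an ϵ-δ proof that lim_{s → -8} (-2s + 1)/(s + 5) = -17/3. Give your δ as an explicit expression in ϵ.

δ = min(3/2, (9/22)ϵ)

Let ϵ > 0. We want δ > 0 with 0 < |s + 8| < δ ⇒ |(-2s + 1)/(s + 5) + 17/3| < ϵ.
Combining over a common denominator, (-2s + 1)/(s + 5) + 17/3 = [(-2s + 1)·(-3) − 17·(s + 5)] / [(-3)·(s + 5)] = -11(s + 8) / ((-3)(s + 5)).
So |(-2s + 1)/(s + 5) + 17/3| = 11|s + 8| / (3·|s + 5|).
Restrict δ ≤ 3/2. Then |s + 8| < 3/2 gives |s + 5| = |(s + 8) + (-3)| ≥ 3 − 3/2 = 3/2.
Hence |(-2s + 1)/(s + 5) + 17/3| < 11|s + 8|/(3·(3/2)) = (22/9)|s + 8|, which is < ϵ once |s + 8| < (9/22)ϵ.
Take δ = min(3/2, (9/22)ϵ). Then 0 < |s + 8| < δ forces both bounds, so |(-2s + 1)/(s + 5) + 17/3| < ϵ.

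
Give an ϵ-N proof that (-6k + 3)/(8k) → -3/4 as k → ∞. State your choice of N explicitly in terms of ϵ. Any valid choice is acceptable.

Let ϵ > 0. For k ≥ 1, |(-6k + 3)/(8k) + 3/4| = |24|/(8(8k)) = 24/(8(8k)).
Since 8k ≥ 8k for k ≥ 1, this is ≤ 24/(8·8k) = (3/8)/k.
So |(-6k + 3)/(8k) + 3/4| < ϵ whenever k > (3/8)/ϵ.
Take N = (3/8)/ϵ. If k > N then |(-6k + 3)/(8k) + 3/4| ≤ (3/8)/k < ϵ.

N = (3/8)/ϵ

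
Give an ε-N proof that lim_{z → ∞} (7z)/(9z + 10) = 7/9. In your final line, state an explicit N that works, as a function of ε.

Let ε > 0. We seek N > 0 such that z > N implies |(7z)/(9z + 10) − (7/9)| < ε.
(7z)/(9z + 10) − (7/9) = (9(7z) − 7(9z + 10)) / (9(9z + 10)) = -70/(9(9z + 10)).
For z > 0 we have 9z + 10 > 9z, so |(7z)/(9z + 10) − (7/9)| = 70/(9(9z + 10)) < 70/(9·9z) = (70/81)/z.
Thus |(7z)/(9z + 10) − (7/9)| < ε whenever z > (70/81)/ε.
Take N = (70/81)/ε. If z > N then |(7z)/(9z + 10) − (7/9)| < (70/81)/z < ε.

N = (70/81)/ε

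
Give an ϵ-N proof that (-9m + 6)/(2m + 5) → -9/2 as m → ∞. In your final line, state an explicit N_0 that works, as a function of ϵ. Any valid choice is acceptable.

N_0 = (57/4)/ϵ

Let ϵ > 0. For m ≥ 1, |(-9m + 6)/(2m + 5) + 9/2| = |57|/(2(2m + 5)) = 57/(2(2m + 5)).
Since 2m + 5 ≥ 2m for m ≥ 1, this is ≤ 57/(2·2m) = (57/4)/m.
So |(-9m + 6)/(2m + 5) + 9/2| < ϵ whenever m > (57/4)/ϵ.
Take N_0 = (57/4)/ϵ. If m > N_0 then |(-9m + 6)/(2m + 5) + 9/2| ≤ (57/4)/m < ϵ.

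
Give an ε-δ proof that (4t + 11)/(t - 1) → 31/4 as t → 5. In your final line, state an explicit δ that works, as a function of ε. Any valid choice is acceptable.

Suppose ε > 0. We want δ > 0 with 0 < |t − 5| < δ ⇒ |(4t + 11)/(t - 1) − (31/4)| < ε.
Combining over a common denominator, (4t + 11)/(t - 1) − (31/4) = [(4t + 11)·4 − 31·(t - 1)] / [4·(t - 1)] = -15(t − 5) / (4(t - 1)).
So |(4t + 11)/(t - 1) − (31/4)| = 15|t − 5| / (4·|t − 1|).
Require δ ≤ 2, so |t − 1| ≥ |4| − |t − 5| > 4 − 2 = 2.
Hence |(4t + 11)/(t - 1) − (31/4)| < 15|t − 5|/(4·2) = (15/8)|t − 5|, which is < ε once |t − 5| < (8/15)ε.
Take δ = min(2, (8/15)ε). Then 0 < |t − 5| < δ forces both bounds, so |(4t + 11)/(t - 1) − (31/4)| < ε.

δ = min(2, (8/15)ε)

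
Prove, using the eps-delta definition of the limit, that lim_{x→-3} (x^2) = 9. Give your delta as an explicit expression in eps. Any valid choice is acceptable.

delta = min(2, eps/8)

Fix eps > 0. We seek delta > 0 with 0 < |x + 3| < delta ⇒ |x^2 − 9| < eps.
Factor: x^2 − 9 = (x + 3)(x - 3), so |x^2 − 9| = |x + 3|·|x - 3|.
Restrict delta ≤ 2. Then |x + 3| < 2 gives |x| < 5, so by the triangle inequality |x - 3| ≤ 5 + 3 = 8.
Hence |x^2 − 9| ≤ 8|x + 3|, which is < eps once |x + 3| < eps/8.
Take delta = min(2, eps/8). If 0 < |x + 3| < delta then both bounds hold and |x^2 − 9| ≤ 8|x + 3| < 8·(eps/8) = eps.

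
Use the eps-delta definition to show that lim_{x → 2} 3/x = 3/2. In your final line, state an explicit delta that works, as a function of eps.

delta = min(1, (2/3)eps)

Let eps > 0 be given. We seek delta > 0 such that 0 < |x − 2| < delta implies |3/x − (3/2)| < eps.
|3/x − (3/2)| = 3·|2 − x|/(2·|x|) = 3|x − 2|/(2|x|).
Require delta ≤ 1 so that |x| > 2 − 1 = 1, hence 2|x| > 2.
Then |3/x − (3/2)| < 3|x − 2|/2, which is < eps when |x − 2| < (2/3)eps.
Take delta = min(1, (2/3)eps). Then 0 < |x − 2| < delta gives both |x − 2| < 1 and |x − 2| < (2/3)eps, so |3/x − (3/2)| < eps.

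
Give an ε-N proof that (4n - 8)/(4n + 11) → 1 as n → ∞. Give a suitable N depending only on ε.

N = (19/4)/ε

Let ε > 0 be given. For n ≥ 1, |(4n - 8)/(4n + 11) − 1| = |-76|/(4(4n + 11)) = 76/(4(4n + 11)).
Since 4n + 11 ≥ 4n for n ≥ 1, this is ≤ 76/(4·4n) = (19/4)/n.
So |(4n - 8)/(4n + 11) − 1| < ε whenever n > (19/4)/ε.
Take N = (19/4)/ε. If n > N then |(4n - 8)/(4n + 11) − 1| ≤ (19/4)/n < ε.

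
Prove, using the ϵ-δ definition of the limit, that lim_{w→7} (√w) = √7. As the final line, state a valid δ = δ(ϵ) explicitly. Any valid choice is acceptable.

δ = min(7, √7·ϵ)

Fix ϵ > 0. We want δ > 0 such that 0 < |w − 7| < δ implies |√w − √7| < ϵ.
Rationalise: √w − √7 = (w − 7)/(√w + √7), so |√w − √7| = |w − 7|/(√w + √7).
Restrict δ ≤ 7 so that |w − 7| < 7 forces w > 0, and then √w + √7 > √7.
Hence |√w − √7| < |w − 7|/√7, which is < ϵ once |w − 7| < √7·ϵ.
Take δ = min(7, √7·ϵ). If 0 < |w − 7| < δ then w > 0 and |√w − √7| < |w − 7|/√7 < ϵ.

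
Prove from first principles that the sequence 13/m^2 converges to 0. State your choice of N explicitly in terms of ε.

Suppose ε > 0. For m ≥ 1, |13/m^2 − 0| = 13/m^2.
13/m^2 < ε ⇔ m^2 > 13/ε ⇔ m > (13/ε)^{1/2}.
Take N = (13/ε)^{1/2}. Then m > N implies 13/m^2 < ε.

N = (13/ε)^{1/2}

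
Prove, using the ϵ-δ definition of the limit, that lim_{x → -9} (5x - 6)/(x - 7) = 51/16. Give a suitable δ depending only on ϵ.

δ = min(8, (128/29)ϵ)

Fix ϵ > 0. We want δ > 0 with 0 < |x + 9| < δ ⇒ |(5x - 6)/(x - 7) − (51/16)| < ϵ.
Combining over a common denominator, (5x - 6)/(x - 7) − (51/16) = [(5x - 6)·(-16) − (-51)·(x - 7)] / [(-16)·(x - 7)] = -29(x + 9) / ((-16)(x - 7)).
So |(5x - 6)/(x - 7) − (51/16)| = 29|x + 9| / (16·|x − 7|).
Require δ ≤ 8, so |x − 7| ≥ |-16| − |x + 9| > 16 − 8 = 8.
Hence |(5x - 6)/(x - 7) − (51/16)| < 29|x + 9|/(16·8) = (29/128)|x + 9|, which is < ϵ once |x + 9| < (128/29)ϵ.
Take δ = min(8, (128/29)ϵ). Then 0 < |x + 9| < δ forces both bounds, so |(5x - 6)/(x - 7) − (51/16)| < ϵ.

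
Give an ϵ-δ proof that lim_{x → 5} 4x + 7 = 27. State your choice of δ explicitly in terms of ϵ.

Fix ϵ > 0. We need δ > 0 so that 0 < |x − 5| < δ implies |(4x + 7) − 27| < ϵ.
|(4x + 7) − 27| = |4x - 20| = 4|x − 5|.
Thus it suffices that |x − 5| < ϵ/4.
Choosing δ = ϵ/4 gives |(4x + 7) − 27| = 4|x − 5| < ϵ whenever |x − 5| < δ.

δ = ϵ/4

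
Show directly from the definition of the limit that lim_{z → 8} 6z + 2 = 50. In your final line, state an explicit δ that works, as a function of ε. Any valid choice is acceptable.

Let ε > 0 be given. We need δ > 0 so that 0 < |z − 8| < δ implies |(6z + 2) − 50| < ε.
Since (6z + 2) − 50 = 6(z − 8), we have |(6z + 2) − 50| = 6|z − 8|.
So 6|z − 8| < ε exactly when |z − 8| < ε/6.
Choosing δ = ε/6 gives |(6z + 2) − 50| = 6|z − 8| < ε whenever |z − 8| < δ.

δ = ε/6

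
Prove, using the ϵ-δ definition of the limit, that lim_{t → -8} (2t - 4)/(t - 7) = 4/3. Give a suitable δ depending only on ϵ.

Fix ϵ > 0. We want δ > 0 with 0 < |t + 8| < δ ⇒ |(2t - 4)/(t - 7) − (4/3)| < ϵ.
Combining over a common denominator, (2t - 4)/(t - 7) − (4/3) = [(2t - 4)·(-15) − (-20)·(t - 7)] / [(-15)·(t - 7)] = -10(t + 8) / ((-15)(t - 7)).
So |(2t - 4)/(t - 7) − (4/3)| = 10|t + 8| / (15·|t − 7|).
Require δ ≤ 15/2, so |t − 7| ≥ |-15| − |t + 8| > 15 − 15/2 = 15/2.
Hence |(2t - 4)/(t - 7) − (4/3)| < 10|t + 8|/(15·(15/2)) = (4/45)|t + 8|, which is < ϵ once |t + 8| < (45/4)ϵ.
Take δ = min(15/2, (45/4)ϵ). Then 0 < |t + 8| < δ forces both bounds, so |(2t - 4)/(t - 7) − (4/3)| < ϵ.

δ = min(15/2, (45/4)ϵ)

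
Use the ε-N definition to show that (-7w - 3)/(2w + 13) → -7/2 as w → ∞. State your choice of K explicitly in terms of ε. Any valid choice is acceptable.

Let ε > 0 be given. We seek K > 0 such that w > K implies |(-7w - 3)/(2w + 13) + 7/2| < ε.
(-7w - 3)/(2w + 13) + 7/2 = (2(-7w - 3) − (-7)(2w + 13)) / (2(2w + 13)) = 85/(2(2w + 13)).
For w > 0 we have 2w + 13 > 2w, so |(-7w - 3)/(2w + 13) + 7/2| = 85/(2(2w + 13)) < 85/(2·2w) = (85/4)/w.
Thus |(-7w - 3)/(2w + 13) + 7/2| < ε whenever w > (85/4)/ε.
Take K = (85/4)/ε. If w > K then |(-7w - 3)/(2w + 13) + 7/2| < (85/4)/w < ε.

K = (85/4)/ε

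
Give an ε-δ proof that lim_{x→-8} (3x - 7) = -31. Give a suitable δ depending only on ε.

Fix ε > 0. We need δ > 0 so that 0 < |x + 8| < δ implies |(3x - 7) + 31| < ε.
Since (3x - 7) + 31 = 3(x + 8), we have |(3x - 7) + 31| = 3|x + 8|.
So 3|x + 8| < ε exactly when |x + 8| < ε/3.
Choosing δ = ε/3 gives |(3x - 7) + 31| = 3|x + 8| < ε whenever |x + 8| < δ.

δ = ε/3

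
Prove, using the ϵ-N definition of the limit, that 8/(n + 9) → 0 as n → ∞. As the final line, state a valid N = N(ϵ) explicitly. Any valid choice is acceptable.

Fix ϵ > 0. For n ≥ 1, |8/(n + 9) − 0| = 8/(n + 9) ≤ 8/n.
We need 8/n < ϵ, i.e. n > 8/ϵ.
Take N = 8/ϵ. If n > N then |8/(n + 9)| ≤ 8/n < ϵ.

N = 8/ϵ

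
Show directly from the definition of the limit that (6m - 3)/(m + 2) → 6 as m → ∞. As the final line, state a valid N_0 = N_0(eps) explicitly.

Let eps > 0. For m ≥ 1, |(6m - 3)/(m + 2) − 6| = |-15|/((m + 2)) = 15/((m + 2)).
Since m + 2 ≥ m for m ≥ 1, this is ≤ 15/(m) = 15/m.
So |(6m - 3)/(m + 2) − 6| < eps whenever m > 15/eps.
Take N_0 = 15/eps. If m > N_0 then |(6m - 3)/(m + 2) − 6| ≤ 15/m < eps.

N_0 = 15/eps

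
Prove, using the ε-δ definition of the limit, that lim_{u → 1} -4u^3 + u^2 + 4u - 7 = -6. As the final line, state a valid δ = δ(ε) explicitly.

Let ε > 0. We want δ > 0 such that 0 < |u − 1| < δ implies |(-4u^3 + u^2 + 4u - 7) + 6| < ε.
(-4u^3 + u^2 + 4u - 7) + 6 = -4u^3 + u^2 + 4u - 1 = (u − 1)(-4u^2 - 3u + 1).
So |(-4u^3 + u^2 + 4u - 7) + 6| = |u − 1|·|-4u^2 - 3u + 1|.
Require δ ≤ 1. Then |u − 1| < 1 gives |u| < 2, and by the triangle inequality |-4u^2 - 3u + 1| ≤ 4·2^2 + 3·2 + 1 = 23.
Hence |(-4u^3 + u^2 + 4u - 7) + 6| ≤ 23|u − 1| < ε provided |u − 1| < ε/23.
Choosing δ = min(1, ε/23) ensures both conditions, hence |(-4u^3 + u^2 + 4u - 7) + 6| < ε.

δ = min(1, ε/23)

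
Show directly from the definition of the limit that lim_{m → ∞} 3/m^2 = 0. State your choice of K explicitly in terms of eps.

Let eps > 0. For m ≥ 1, |3/m^2 − 0| = 3/m^2.
3/m^2 < eps ⇔ m^2 > 3/eps ⇔ m > (3/eps)^{1/2}.
Take K = (3/eps)^{1/2}. Then m > K implies 3/m^2 < eps.

K = (3/eps)^{1/2}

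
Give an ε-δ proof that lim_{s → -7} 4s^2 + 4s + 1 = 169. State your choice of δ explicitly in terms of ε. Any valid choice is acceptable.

δ = min(1, ε/56)

Let ε > 0 be given. We want δ > 0 such that 0 < |s + 7| < δ implies |(4s^2 + 4s + 1) − 169| < ε.
(4s^2 + 4s + 1) − 169 = 4s^2 + 4s - 168 = (s + 7)(4s - 24).
So |(4s^2 + 4s + 1) − 169| = |s + 7|·|4s - 24|.
Require δ ≤ 1. Then |s + 7| < 1 gives |s| < 8, and by the triangle inequality |4s - 24| ≤ 4·8 + 24 = 56.
Hence |(4s^2 + 4s + 1) − 169| ≤ 56|s + 7| < ε provided |s + 7| < ε/56.
Choosing δ = min(1, ε/56) ensures both conditions, hence |(4s^2 + 4s + 1) − 169| < ε.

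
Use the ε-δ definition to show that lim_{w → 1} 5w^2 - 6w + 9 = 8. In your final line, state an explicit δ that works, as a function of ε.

δ = min(1, ε/11)

Let ε > 0. We want δ > 0 such that 0 < |w − 1| < δ implies |(5w^2 - 6w + 9) − 8| < ε.
(5w^2 - 6w + 9) − 8 = 5w^2 - 6w + 1 = (w − 1)(5w - 1).
So |(5w^2 - 6w + 9) − 8| = |w − 1|·|5w - 1|.
Require δ ≤ 1. Then |w − 1| < 1 gives |w| < 2, and by the triangle inequality |5w - 1| ≤ 5·2 + 1 = 11.
Hence |(5w^2 - 6w + 9) − 8| ≤ 11|w − 1| < ε provided |w − 1| < ε/11.
Take δ = min(1, ε/11). Then 0 < |w − 1| < δ gives both |w − 1| < 1 and |w − 1| < ε/11, so |(5w^2 - 6w + 9) − 8| < ε.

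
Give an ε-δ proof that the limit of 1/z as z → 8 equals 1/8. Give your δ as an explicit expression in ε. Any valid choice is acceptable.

δ = min(4, 32ε)

Let ε > 0 be given. We seek δ > 0 such that 0 < |z − 8| < δ implies |1/z − (1/8)| < ε.
|1/z − (1/8)| = |8 − z|/(8·|z|) = |z − 8|/(8|z|).
Require δ ≤ 4 so that |z| > 8 − 4 = 4, hence 8|z| > 32.
Then |1/z − (1/8)| < |z − 8|/32, which is < ε when |z − 8| < 32ε.
Take δ = min(4, 32ε). Then 0 < |z − 8| < δ gives both |z − 8| < 4 and |z − 8| < 32ε, so |1/z − (1/8)| < ε.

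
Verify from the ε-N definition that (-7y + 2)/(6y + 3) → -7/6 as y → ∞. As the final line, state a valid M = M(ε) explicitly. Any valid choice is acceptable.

M = (11/12)/ε

Suppose ε > 0. We seek M > 0 such that y > M implies |(-7y + 2)/(6y + 3) + 7/6| < ε.
(-7y + 2)/(6y + 3) + 7/6 = (6(-7y + 2) − (-7)(6y + 3)) / (6(6y + 3)) = 33/(6(6y + 3)).
For y > 0 we have 6y + 3 > 6y, so |(-7y + 2)/(6y + 3) + 7/6| = 33/(6(6y + 3)) < 33/(6·6y) = (11/12)/y.
Thus |(-7y + 2)/(6y + 3) + 7/6| < ε whenever y > (11/12)/ε.
Take M = (11/12)/ε. If y > M then |(-7y + 2)/(6y + 3) + 7/6| < (11/12)/y < ε.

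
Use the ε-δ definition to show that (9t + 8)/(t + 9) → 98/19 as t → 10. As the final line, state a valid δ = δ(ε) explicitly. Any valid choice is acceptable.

δ = min(19/2, (361/146)ε)

Let ε > 0. We want δ > 0 with 0 < |t − 10| < δ ⇒ |(9t + 8)/(t + 9) − (98/19)| < ε.
Combining over a common denominator, (9t + 8)/(t + 9) − (98/19) = [(9t + 8)·19 − 98·(t + 9)] / [19·(t + 9)] = 73(t − 10) / (19(t + 9)).
So |(9t + 8)/(t + 9) − (98/19)| = 73|t − 10| / (19·|t + 9|).
Restrict δ ≤ 19/2. Then |t − 10| < 19/2 gives |t + 9| = |(t − 10) + 19| ≥ 19 − 19/2 = 19/2.
Hence |(9t + 8)/(t + 9) − (98/19)| < 73|t − 10|/(19·(19/2)) = (146/361)|t − 10|, which is < ε once |t − 10| < (361/146)ε.
Take δ = min(19/2, (361/146)ε). Then 0 < |t − 10| < δ forces both bounds, so |(9t + 8)/(t + 9) − (98/19)| < ε.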